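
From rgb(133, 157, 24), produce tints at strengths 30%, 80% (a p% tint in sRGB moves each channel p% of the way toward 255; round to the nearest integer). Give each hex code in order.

#aaba5d, #e7ebd1

30%: (133 + 36.6 = 169.6→170, 157 + 29.4 = 186.4→186, 24 + 69.3 = 93.3→93) → #aaba5d
80%: (133 + 97.6 = 230.6→231, 157 + 78.4 = 235.4→235, 24 + 184.8 = 208.8→209) → #e7ebd1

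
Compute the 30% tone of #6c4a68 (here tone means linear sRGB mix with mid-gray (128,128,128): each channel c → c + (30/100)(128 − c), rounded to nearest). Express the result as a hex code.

#725a6f

#6c4a68 is rgb(108, 74, 104).
Lerp each channel 30% toward 128:
  R: 108 + 0.3×(128−108) = 108 + 6 = 114 → 114
  G: 74 + 16.2 = 90.2 → 90
  B: 104 + 7.2 = 111.2 → 111
rgb(114, 90, 111) = #725a6f.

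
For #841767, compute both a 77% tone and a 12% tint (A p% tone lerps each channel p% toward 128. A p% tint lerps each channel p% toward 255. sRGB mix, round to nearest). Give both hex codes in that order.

#841767 is rgb(132, 23, 103).
77% tone:
  R: 132 + 0.77×(128−132) = 132 − 3.08 = 128.92 → 129
  G: 23 + 80.85 = 103.85 → 104
  B: 103 + 0.77×(128−103) = 103 + 19.25 = 122.25 → 122
  → #81687A
12% tint:
  R: 132 + 0.12×(255−132) = 132 + 14.76 = 146.76 → 147
  G: 23 + 0.12×(255−23) = 23 + 27.84 = 50.84 → 51
  B: 103 + 0.12×(255−103) = 103 + 18.24 = 121.24 → 121
  → #933379

#81687A, #933379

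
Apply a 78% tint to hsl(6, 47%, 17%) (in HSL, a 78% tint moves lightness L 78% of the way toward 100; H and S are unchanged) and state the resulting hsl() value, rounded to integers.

L moves 78% from 17 toward 100: 17 + 64.74 = 81.74 → 82.
H and S are unchanged.

hsl(6, 47%, 82%)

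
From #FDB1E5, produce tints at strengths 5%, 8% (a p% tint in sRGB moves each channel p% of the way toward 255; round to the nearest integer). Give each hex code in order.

#FDB5E6, #FDB7E7

#FDB1E5 is rgb(253, 177, 229).
5%: (253→253, 177 + 3.9 = 180.9→181, 229 + 1.3 = 230.3→230) → #FDB5E6
8%: (253→253, 177 + 6.24 = 183.24→183, 229 + 2.08 = 231.08→231) → #FDB7E7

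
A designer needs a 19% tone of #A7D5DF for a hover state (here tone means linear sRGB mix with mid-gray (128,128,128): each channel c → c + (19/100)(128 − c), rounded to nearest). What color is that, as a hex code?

#A7D5DF is rgb(167, 213, 223).
Per channel, c → c + 0.19(128 − c):
  R: 167 + 0.19×(128−167) = 167 − 7.41 = 159.59 → 160
  G: 213 + 0.19×(128−213) = 213 − 16.15 = 196.85 → 197
  B: 223 − 18.05 = 204.95 → 205
rgb(160, 197, 205) = #A0C5CD.

#A0C5CD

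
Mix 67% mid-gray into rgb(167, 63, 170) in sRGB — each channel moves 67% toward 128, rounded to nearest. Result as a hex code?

Per channel, c → c + 0.67(128 − c):
  R: 167 + 0.67×(128−167) = 167 − 26.13 = 140.87 → 141
  G: 63 + 43.55 = 106.55 → 107
  B: 170 + 0.67×(128−170) = 170 − 28.14 = 141.86 → 142
rgb(141, 107, 142) = #8d6b8e.

#8d6b8e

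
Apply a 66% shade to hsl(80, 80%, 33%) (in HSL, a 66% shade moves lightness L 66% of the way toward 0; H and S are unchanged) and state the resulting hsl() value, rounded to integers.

hsl(80, 80%, 11%)

L moves 66% from 33 toward 0: 33 − 21.78 = 11.22 → 11.
H and S are unchanged.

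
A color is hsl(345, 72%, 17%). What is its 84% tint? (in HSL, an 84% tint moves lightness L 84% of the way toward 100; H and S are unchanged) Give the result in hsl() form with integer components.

L moves 84% from 17 toward 100: 17 + 69.72 = 86.72 → 87.
H and S are unchanged.

hsl(345, 72%, 87%)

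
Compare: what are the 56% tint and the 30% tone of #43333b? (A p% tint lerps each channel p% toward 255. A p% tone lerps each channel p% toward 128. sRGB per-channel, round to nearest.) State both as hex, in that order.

#43333b is rgb(67, 51, 59).
56% tint:
  R: 67 + 105.28 = 172.28 → 172
  G: 51 + 0.56×(255−51) = 51 + 114.24 = 165.24 → 165
  B: 59 + 109.76 = 168.76 → 169
  → #aca5a9
30% tone:
  R: 67 + 0.3×(128−67) = 67 + 18.3 = 85.3 → 85
  G: 51 + 0.3×(128−51) = 51 + 23.1 = 74.1 → 74
  B: 59 + 20.7 = 79.7 → 80
  → #554a50

#aca5a9, #554a50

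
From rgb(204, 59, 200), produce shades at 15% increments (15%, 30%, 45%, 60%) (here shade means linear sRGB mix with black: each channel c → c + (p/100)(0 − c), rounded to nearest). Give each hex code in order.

#AD32AA, #8F298C, #70206E, #521850

15%: (204 − 30.6 = 173.4→173, 59 − 8.85 = 50.15→50, 200 − 30 = 170→170) → #AD32AA
30%: (204 − 61.2 = 142.8→143, 59 − 17.7 = 41.3→41, 200 − 60 = 140→140) → #8F298C
45%: (204 − 91.8 = 112.2→112, 59 − 26.55 = 32.45→32, 200 − 90 = 110→110) → #70206E
60%: (204 − 122.4 = 81.6→82, 59 − 35.4 = 23.6→24, 200 − 120 = 80→80) → #521850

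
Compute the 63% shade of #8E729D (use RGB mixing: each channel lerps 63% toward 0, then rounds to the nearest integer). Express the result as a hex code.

#352A3A

#8E729D is rgb(142, 114, 157).
A 63% shade moves each channel 63% toward 0:
  R: 142 + 0.63×(0−142) = 142 − 89.46 = 52.54 → 53
  G: 114 − 71.82 = 42.18 → 42
  B: 157 + 0.63×(0−157) = 157 − 98.91 = 58.09 → 58
rgb(53, 42, 58) = #352A3A.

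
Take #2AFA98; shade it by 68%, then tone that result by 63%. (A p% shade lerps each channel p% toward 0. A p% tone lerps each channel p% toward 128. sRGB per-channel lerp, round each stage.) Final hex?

#556E63

#2AFA98 is rgb(42, 250, 152).
Per channel, c → c + 0.68(0 − c):
  R: 42 − 28.56 = 13.44 → 13
  G: 250 + 0.68×(0−250) = 250 − 170 = 80 → 80
  B: 152 + 0.68×(0−152) = 152 − 103.36 = 48.64 → 49
After the shade: rgb(13, 80, 49) = #0D5031.
Lerp each channel 63% toward 128:
  R: 13 + 72.45 = 85.45 → 85
  G: 80 + 30.24 = 110.24 → 110
  B: 49 + 0.63×(128−49) = 49 + 49.77 = 98.77 → 99
rgb(85, 110, 99) = #556E63.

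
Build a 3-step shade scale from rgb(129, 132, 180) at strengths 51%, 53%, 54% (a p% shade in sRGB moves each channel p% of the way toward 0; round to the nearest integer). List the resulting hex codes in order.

#3f4158, #3d3e55, #3b3d53

51%: (129 − 65.79 = 63.21→63, 132 − 67.32 = 64.68→65, 180 − 91.8 = 88.2→88) → #3f4158
53%: (129 − 68.37 = 60.63→61, 132 − 69.96 = 62.04→62, 180 − 95.4 = 84.6→85) → #3d3e55
54%: (129 − 69.66 = 59.34→59, 132 − 71.28 = 60.72→61, 180 − 97.2 = 82.8→83) → #3b3d53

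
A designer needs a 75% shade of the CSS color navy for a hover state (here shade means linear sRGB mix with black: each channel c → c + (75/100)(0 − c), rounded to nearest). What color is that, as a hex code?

CSS navy is rgb(0, 0, 128).
Per channel, c → c + 0.75(0 − c):
  R: 0 + 0.75×(0−0) = 0 + 0 = 0 → 0
  G: 0 + 0.75×(0−0) = 0 + 0 = 0 → 0
  B: 128 − 96 = 32 → 32
rgb(0, 0, 32) = #000020.

#000020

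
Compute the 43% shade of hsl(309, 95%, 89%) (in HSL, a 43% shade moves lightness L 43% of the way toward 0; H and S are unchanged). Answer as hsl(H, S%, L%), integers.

hsl(309, 95%, 51%)

L moves 43% from 89 toward 0: 89 − 38.27 = 50.73 → 51.
H and S are unchanged.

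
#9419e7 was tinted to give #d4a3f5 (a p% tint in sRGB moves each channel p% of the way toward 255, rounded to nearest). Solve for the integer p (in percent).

#9419e7 is rgb(148, 25, 231); #d4a3f5 is rgb(212, 163, 245).
On the G channel (widest range): 163 ≈ 25 + (p/100)(255 − 25), so p ≈ 100×(163 − 25)/(255 − 25) = 13800/230 = 60.00.
p = 60 reproduces all three channels after rounding.

60%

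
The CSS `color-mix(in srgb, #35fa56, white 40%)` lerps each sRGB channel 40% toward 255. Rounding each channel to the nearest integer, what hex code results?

#35fa56 is rgb(53, 250, 86).
A 40% tint moves each channel 40% toward 255:
  R: 53 + 0.4×(255−53) = 53 + 80.8 = 133.8 → 134
  G: 250 + 0.4×(255−250) = 250 + 2 = 252 → 252
  B: 86 + 0.4×(255−86) = 86 + 67.6 = 153.6 → 154
rgb(134, 252, 154) = #86fc9a.

#86fc9a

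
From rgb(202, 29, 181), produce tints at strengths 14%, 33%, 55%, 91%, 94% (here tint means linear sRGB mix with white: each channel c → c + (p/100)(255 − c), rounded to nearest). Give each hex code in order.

14%: (202 + 7.42 = 209.42→209, 29 + 31.64 = 60.64→61, 181 + 10.36 = 191.36→191) → #d13dbf
33%: (202 + 17.49 = 219.49→219, 29 + 74.58 = 103.58→104, 181 + 24.42 = 205.42→205) → #db68cd
55%: (202 + 29.15 = 231.15→231, 29 + 124.3 = 153.3→153, 181 + 40.7 = 221.7→222) → #e799de
91%: (202 + 48.23 = 250.23→250, 29 + 205.66 = 234.66→235, 181 + 67.34 = 248.34→248) → #faebf8
94%: (202 + 49.82 = 251.82→252, 29 + 212.44 = 241.44→241, 181 + 69.56 = 250.56→251) → #fcf1fb

#d13dbf, #db68cd, #e799de, #faebf8, #fcf1fb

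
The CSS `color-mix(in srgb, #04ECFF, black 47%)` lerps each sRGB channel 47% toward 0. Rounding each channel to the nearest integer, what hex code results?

#04ECFF is rgb(4, 236, 255).
Per channel, c → c + 0.47(0 − c):
  R: 4 + 0.47×(0−4) = 4 − 1.88 = 2.12 → 2
  G: 236 + 0.47×(0−236) = 236 − 110.92 = 125.08 → 125
  B: 255 − 119.85 = 135.15 → 135
rgb(2, 125, 135) = #027D87.

#027D87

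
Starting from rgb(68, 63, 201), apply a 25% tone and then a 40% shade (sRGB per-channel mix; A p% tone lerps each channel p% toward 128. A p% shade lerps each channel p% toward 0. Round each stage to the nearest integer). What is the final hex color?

#322F6E

Lerp each channel 25% toward 128:
  R: 68 + 15 = 83 → 83
  G: 63 + 16.25 = 79.25 → 79
  B: 201 + 0.25×(128−201) = 201 − 18.25 = 182.75 → 183
After the tone: rgb(83, 79, 183) = #534FB7.
Per channel, c → c + 0.4(0 − c):
  R: 83 − 33.2 = 49.8 → 50
  G: 79 + 0.4×(0−79) = 79 − 31.6 = 47.4 → 47
  B: 183 + 0.4×(0−183) = 183 − 73.2 = 109.8 → 110
rgb(50, 47, 110) = #322F6E.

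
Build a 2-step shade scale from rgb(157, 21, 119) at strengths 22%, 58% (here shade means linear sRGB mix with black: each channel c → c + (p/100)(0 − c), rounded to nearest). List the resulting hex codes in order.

22%: (157 − 34.54 = 122.46→122, 21 − 4.62 = 16.38→16, 119 − 26.18 = 92.82→93) → #7a105d
58%: (157 − 91.06 = 65.94→66, 21 − 12.18 = 8.82→9, 119 − 69.02 = 49.98→50) → #420932

#7a105d, #420932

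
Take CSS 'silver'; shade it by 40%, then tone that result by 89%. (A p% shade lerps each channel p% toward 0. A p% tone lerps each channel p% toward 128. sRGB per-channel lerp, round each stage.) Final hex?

CSS silver is rgb(192, 192, 192).
Per channel, c → c + 0.4(0 − c):
  R: 192 − 76.8 = 115.2 → 115
  G: 192 + 0.4×(0−192) = 192 − 76.8 = 115.2 → 115
  B: 192 + 0.4×(0−192) = 192 − 76.8 = 115.2 → 115
After the shade: rgb(115, 115, 115) = #737373.
Per channel, c → c + 0.89(128 − c):
  R: 115 + 0.89×(128−115) = 115 + 11.57 = 126.57 → 127
  G: 115 + 11.57 = 126.57 → 127
  B: 115 + 11.57 = 126.57 → 127
rgb(127, 127, 127) = #7f7f7f.

#7f7f7f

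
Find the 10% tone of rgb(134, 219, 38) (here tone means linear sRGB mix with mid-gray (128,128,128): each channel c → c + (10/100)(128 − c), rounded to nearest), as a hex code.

#85D22F

Lerp each channel 10% toward 128:
  R: 134 + 0.1×(128−134) = 134 − 0.6 = 133.4 → 133
  G: 219 − 9.1 = 209.9 → 210
  B: 38 + 0.1×(128−38) = 38 + 9 = 47 → 47
rgb(133, 210, 47) = #85D22F.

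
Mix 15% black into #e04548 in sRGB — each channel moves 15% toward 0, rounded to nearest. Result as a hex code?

#e04548 is rgb(224, 69, 72).
Lerp each channel 15% toward 0:
  R: 224 + 0.15×(0−224) = 224 − 33.6 = 190.4 → 190
  G: 69 − 10.35 = 58.65 → 59
  B: 72 + 0.15×(0−72) = 72 − 10.8 = 61.2 → 61
rgb(190, 59, 61) = #be3b3d.

#be3b3d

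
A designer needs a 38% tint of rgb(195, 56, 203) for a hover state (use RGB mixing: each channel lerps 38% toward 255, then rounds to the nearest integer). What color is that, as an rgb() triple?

rgb(218, 132, 223)

A 38% tint moves each channel 38% toward 255:
  R: 195 + 22.8 = 217.8 → 218
  G: 56 + 75.62 = 131.62 → 132
  B: 203 + 0.38×(255−203) = 203 + 19.76 = 222.76 → 223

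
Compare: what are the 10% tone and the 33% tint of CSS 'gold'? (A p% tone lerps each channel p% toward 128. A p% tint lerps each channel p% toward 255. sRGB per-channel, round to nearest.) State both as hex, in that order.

CSS gold is rgb(255, 215, 0).
10% tone:
  R: 255 + 0.1×(128−255) = 255 − 12.7 = 242.3 → 242
  G: 215 − 8.7 = 206.3 → 206
  B: 0 + 0.1×(128−0) = 0 + 12.8 = 12.8 → 13
  → #F2CE0D
33% tint:
  R: 255 + 0 = 255 → 255
  G: 215 + 0.33×(255−215) = 215 + 13.2 = 228.2 → 228
  B: 0 + 84.15 = 84.15 → 84
  → #FFE454

#F2CE0D, #FFE454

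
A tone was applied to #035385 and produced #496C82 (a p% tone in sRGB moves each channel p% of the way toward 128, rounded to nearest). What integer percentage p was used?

56%

#035385 is rgb(3, 83, 133); #496C82 is rgb(73, 108, 130).
On the R channel (widest range): 73 ≈ 3 + (p/100)(128 − 3), so p ≈ 100×(73 − 3)/(128 − 3) = 7000/125 = 56.00.
p = 56 reproduces all three channels after rounding.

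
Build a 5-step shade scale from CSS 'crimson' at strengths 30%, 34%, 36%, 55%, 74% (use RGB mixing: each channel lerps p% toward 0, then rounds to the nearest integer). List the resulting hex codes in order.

#9a0e2a, #910d28, #8d0d26, #63091b, #390510

CSS crimson is rgb(220, 20, 60).
30%: (220 − 66 = 154→154, 20 − 6 = 14→14, 60 − 18 = 42→42) → #9a0e2a
34%: (220 − 74.8 = 145.2→145, 20 − 6.8 = 13.2→13, 60 − 20.4 = 39.6→40) → #910d28
36%: (220 − 79.2 = 140.8→141, 20 − 7.2 = 12.8→13, 60 − 21.6 = 38.4→38) → #8d0d26
55%: (220 − 121 = 99→99, 20 − 11 = 9→9, 60 − 33 = 27→27) → #63091b
74%: (220 − 162.8 = 57.2→57, 20 − 14.8 = 5.2→5, 60 − 44.4 = 15.6→16) → #390510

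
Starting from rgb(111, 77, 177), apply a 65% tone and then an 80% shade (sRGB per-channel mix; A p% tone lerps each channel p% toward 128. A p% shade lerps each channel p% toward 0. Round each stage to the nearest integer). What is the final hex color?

#18161D

Lerp each channel 65% toward 128:
  R: 111 + 11.05 = 122.05 → 122
  G: 77 + 33.15 = 110.15 → 110
  B: 177 − 31.85 = 145.15 → 145
After the tone: rgb(122, 110, 145) = #7A6E91.
An 80% shade moves each channel 80% toward 0:
  R: 122 + 0.8×(0−122) = 122 − 97.6 = 24.4 → 24
  G: 110 − 88 = 22 → 22
  B: 145 + 0.8×(0−145) = 145 − 116 = 29 → 29
rgb(24, 22, 29) = #18161D.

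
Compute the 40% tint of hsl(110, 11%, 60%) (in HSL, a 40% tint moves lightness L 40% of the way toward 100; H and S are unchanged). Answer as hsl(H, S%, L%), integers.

L moves 40% from 60 toward 100: 60 + 16 = 76 → 76.
H and S are unchanged.

hsl(110, 11%, 76%)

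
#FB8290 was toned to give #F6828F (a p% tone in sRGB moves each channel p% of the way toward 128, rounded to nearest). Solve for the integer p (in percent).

#FB8290 is rgb(251, 130, 144); #F6828F is rgb(246, 130, 143).
On the R channel (widest range): 246 ≈ 251 + (p/100)(128 − 251), so p ≈ 100×(246 − 251)/(128 − 251) = -500/-123 = 4.07.
p = 4 reproduces all three channels after rounding.

4%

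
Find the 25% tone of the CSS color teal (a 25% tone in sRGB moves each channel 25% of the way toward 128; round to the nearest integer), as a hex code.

CSS teal is rgb(0, 128, 128).
Per channel, c → c + 0.25(128 − c):
  R: 0 + 32 = 32 → 32
  G: 128 + 0.25×(128−128) = 128 + 0 = 128 → 128
  B: 128 + 0.25×(128−128) = 128 + 0 = 128 → 128
rgb(32, 128, 128) = #208080.

#208080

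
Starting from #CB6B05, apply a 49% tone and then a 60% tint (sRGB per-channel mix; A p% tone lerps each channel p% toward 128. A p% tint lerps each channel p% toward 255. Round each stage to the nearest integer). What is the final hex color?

#DBC8B3

#CB6B05 is rgb(203, 107, 5).
A 49% tone moves each channel 49% toward 128:
  R: 203 − 36.75 = 166.25 → 166
  G: 107 + 0.49×(128−107) = 107 + 10.29 = 117.29 → 117
  B: 5 + 0.49×(128−5) = 5 + 60.27 = 65.27 → 65
After the tone: rgb(166, 117, 65) = #A67541.
Per channel, c → c + 0.6(255 − c):
  R: 166 + 53.4 = 219.4 → 219
  G: 117 + 0.6×(255−117) = 117 + 82.8 = 199.8 → 200
  B: 65 + 0.6×(255−65) = 65 + 114 = 179 → 179
rgb(219, 200, 179) = #DBC8B3.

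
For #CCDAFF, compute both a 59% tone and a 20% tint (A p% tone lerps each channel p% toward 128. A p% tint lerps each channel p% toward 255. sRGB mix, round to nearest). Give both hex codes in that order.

#CCDAFF is rgb(204, 218, 255).
59% tone:
  R: 204 + 0.59×(128−204) = 204 − 44.84 = 159.16 → 159
  G: 218 − 53.1 = 164.9 → 165
  B: 255 + 0.59×(128−255) = 255 − 74.93 = 180.07 → 180
  → #9FA5B4
20% tint:
  R: 204 + 0.2×(255−204) = 204 + 10.2 = 214.2 → 214
  G: 218 + 0.2×(255−218) = 218 + 7.4 = 225.4 → 225
  B: 255 + 0 = 255 → 255
  → #D6E1FF

#9FA5B4, #D6E1FF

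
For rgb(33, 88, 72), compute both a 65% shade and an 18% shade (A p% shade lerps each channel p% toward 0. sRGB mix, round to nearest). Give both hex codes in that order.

65% shade:
  R: 33 + 0.65×(0−33) = 33 − 21.45 = 11.55 → 12
  G: 88 + 0.65×(0−88) = 88 − 57.2 = 30.8 → 31
  B: 72 − 46.8 = 25.2 → 25
  → #0C1F19
18% shade:
  R: 33 + 0.18×(0−33) = 33 − 5.94 = 27.06 → 27
  G: 88 − 15.84 = 72.16 → 72
  B: 72 + 0.18×(0−72) = 72 − 12.96 = 59.04 → 59
  → #1B483B

#0C1F19, #1B483B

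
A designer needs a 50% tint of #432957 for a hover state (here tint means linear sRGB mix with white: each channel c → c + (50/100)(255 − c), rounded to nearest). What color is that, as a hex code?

#A194AB

#432957 is rgb(67, 41, 87).
Per channel, c → c + 0.5(255 − c):
  R: 67 + 0.5×(255−67) = 67 + 94 = 161 → 161
  G: 41 + 0.5×(255−41) = 41 + 107 = 148 → 148
  B: 87 + 0.5×(255−87) = 87 + 84 = 171 → 171
rgb(161, 148, 171) = #A194AB.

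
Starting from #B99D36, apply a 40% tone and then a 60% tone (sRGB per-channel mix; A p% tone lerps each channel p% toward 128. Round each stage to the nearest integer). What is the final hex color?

#B99D36 is rgb(185, 157, 54).
Lerp each channel 40% toward 128:
  R: 185 − 22.8 = 162.2 → 162
  G: 157 + 0.4×(128−157) = 157 − 11.6 = 145.4 → 145
  B: 54 + 29.6 = 83.6 → 84
After the tone: rgb(162, 145, 84) = #A29154.
A 60% tone moves each channel 60% toward 128:
  R: 162 + 0.6×(128−162) = 162 − 20.4 = 141.6 → 142
  G: 145 + 0.6×(128−145) = 145 − 10.2 = 134.8 → 135
  B: 84 + 0.6×(128−84) = 84 + 26.4 = 110.4 → 110
rgb(142, 135, 110) = #8E876E.

#8E876E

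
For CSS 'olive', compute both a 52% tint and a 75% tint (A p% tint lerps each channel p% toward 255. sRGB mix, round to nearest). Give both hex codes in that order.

CSS olive is rgb(128, 128, 0).
52% tint:
  R: 128 + 0.52×(255−128) = 128 + 66.04 = 194.04 → 194
  G: 128 + 66.04 = 194.04 → 194
  B: 0 + 0.52×(255−0) = 0 + 132.6 = 132.6 → 133
  → #C2C285
75% tint:
  R: 128 + 0.75×(255−128) = 128 + 95.25 = 223.25 → 223
  G: 128 + 95.25 = 223.25 → 223
  B: 0 + 191.25 = 191.25 → 191
  → #DFDFBF

#C2C285, #DFDFBF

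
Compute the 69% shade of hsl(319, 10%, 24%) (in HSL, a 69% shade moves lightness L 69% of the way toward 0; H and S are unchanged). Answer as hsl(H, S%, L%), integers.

hsl(319, 10%, 7%)

L moves 69% from 24 toward 0: 24 − 16.56 = 7.44 → 7.
H and S are unchanged.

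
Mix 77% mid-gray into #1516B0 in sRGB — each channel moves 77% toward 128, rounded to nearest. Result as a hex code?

#1516B0 is rgb(21, 22, 176).
Lerp each channel 77% toward 128:
  R: 21 + 0.77×(128−21) = 21 + 82.39 = 103.39 → 103
  G: 22 + 0.77×(128−22) = 22 + 81.62 = 103.62 → 104
  B: 176 + 0.77×(128−176) = 176 − 36.96 = 139.04 → 139
rgb(103, 104, 139) = #67688B.

#67688B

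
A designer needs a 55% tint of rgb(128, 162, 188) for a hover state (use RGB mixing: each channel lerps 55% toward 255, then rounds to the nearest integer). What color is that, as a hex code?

Per channel, c → c + 0.55(255 − c):
  R: 128 + 69.85 = 197.85 → 198
  G: 162 + 0.55×(255−162) = 162 + 51.15 = 213.15 → 213
  B: 188 + 0.55×(255−188) = 188 + 36.85 = 224.85 → 225
rgb(198, 213, 225) = #c6d5e1.

#c6d5e1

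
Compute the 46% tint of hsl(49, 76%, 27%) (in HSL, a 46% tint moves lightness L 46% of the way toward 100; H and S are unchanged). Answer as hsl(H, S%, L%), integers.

L moves 46% from 27 toward 100: 27 + 33.58 = 60.58 → 61.
H and S are unchanged.

hsl(49, 76%, 61%)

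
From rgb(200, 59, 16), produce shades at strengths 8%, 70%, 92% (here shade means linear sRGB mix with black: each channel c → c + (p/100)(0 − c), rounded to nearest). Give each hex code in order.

#B8360F, #3C1205, #100501

8%: (200 − 16 = 184→184, 59 − 4.72 = 54.28→54, 16 − 1.28 = 14.72→15) → #B8360F
70%: (200 − 140 = 60→60, 59 − 41.3 = 17.7→18, 16 − 11.2 = 4.8→5) → #3C1205
92%: (200 − 184 = 16→16, 59 − 54.28 = 4.72→5, 16 − 14.72 = 1.28→1) → #100501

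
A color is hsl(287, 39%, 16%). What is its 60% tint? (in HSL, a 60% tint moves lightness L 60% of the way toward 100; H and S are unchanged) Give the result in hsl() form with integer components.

hsl(287, 39%, 66%)

L moves 60% from 16 toward 100: 16 + 50.4 = 66.4 → 66.
H and S are unchanged.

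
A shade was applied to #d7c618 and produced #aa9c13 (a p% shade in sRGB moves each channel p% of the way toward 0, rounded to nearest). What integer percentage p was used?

#d7c618 is rgb(215, 198, 24); #aa9c13 is rgb(170, 156, 19).
On the R channel (widest range): 170 ≈ 215 + (p/100)(0 − 215), so p ≈ 100×(170 − 215)/(0 − 215) = -4500/-215 = 20.93.
p = 21 reproduces all three channels after rounding.

21%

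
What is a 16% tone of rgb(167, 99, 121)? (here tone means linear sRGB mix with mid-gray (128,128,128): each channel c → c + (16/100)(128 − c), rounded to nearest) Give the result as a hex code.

#a1687a

Lerp each channel 16% toward 128:
  R: 167 + 0.16×(128−167) = 167 − 6.24 = 160.76 → 161
  G: 99 + 4.64 = 103.64 → 104
  B: 121 + 0.16×(128−121) = 121 + 1.12 = 122.12 → 122
rgb(161, 104, 122) = #a1687a.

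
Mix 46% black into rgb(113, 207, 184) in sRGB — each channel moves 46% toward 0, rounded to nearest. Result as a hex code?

Per channel, c → c + 0.46(0 − c):
  R: 113 − 51.98 = 61.02 → 61
  G: 207 − 95.22 = 111.78 → 112
  B: 184 + 0.46×(0−184) = 184 − 84.64 = 99.36 → 99
rgb(61, 112, 99) = #3D7063.

#3D7063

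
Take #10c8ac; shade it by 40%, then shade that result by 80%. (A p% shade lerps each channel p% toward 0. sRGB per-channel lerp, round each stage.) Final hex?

#021815

#10c8ac is rgb(16, 200, 172).
A 40% shade moves each channel 40% toward 0:
  R: 16 − 6.4 = 9.6 → 10
  G: 200 + 0.4×(0−200) = 200 − 80 = 120 → 120
  B: 172 − 68.8 = 103.2 → 103
After the shade: rgb(10, 120, 103) = #0a7867.
Per channel, c → c + 0.8(0 − c):
  R: 10 + 0.8×(0−10) = 10 − 8 = 2 → 2
  G: 120 − 96 = 24 → 24
  B: 103 − 82.4 = 20.6 → 21
rgb(2, 24, 21) = #021815.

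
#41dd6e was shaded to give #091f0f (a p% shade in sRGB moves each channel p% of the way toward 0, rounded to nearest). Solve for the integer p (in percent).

86%

#41dd6e is rgb(65, 221, 110); #091f0f is rgb(9, 31, 15).
On the G channel (widest range): 31 ≈ 221 + (p/100)(0 − 221), so p ≈ 100×(31 − 221)/(0 − 221) = -19000/-221 = 85.97.
p = 86 reproduces all three channels after rounding.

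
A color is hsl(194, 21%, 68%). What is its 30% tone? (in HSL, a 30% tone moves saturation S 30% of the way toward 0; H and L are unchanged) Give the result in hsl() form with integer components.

hsl(194, 15%, 68%)

S moves 30% from 21 toward 0: 21 − 6.3 = 14.7 → 15.
H and L are unchanged.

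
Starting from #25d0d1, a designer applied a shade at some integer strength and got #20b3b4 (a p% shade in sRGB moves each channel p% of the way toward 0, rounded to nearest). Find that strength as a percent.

#25d0d1 is rgb(37, 208, 209); #20b3b4 is rgb(32, 179, 180).
On the B channel (widest range): 180 ≈ 209 + (p/100)(0 − 209), so p ≈ 100×(180 − 209)/(0 − 209) = -2900/-209 = 13.88.
p = 14 reproduces all three channels after rounding.

14%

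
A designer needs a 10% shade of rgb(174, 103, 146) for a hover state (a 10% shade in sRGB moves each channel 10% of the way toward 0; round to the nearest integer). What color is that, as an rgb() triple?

rgb(157, 93, 131)

Per channel, c → c + 0.1(0 − c):
  R: 174 + 0.1×(0−174) = 174 − 17.4 = 156.6 → 157
  G: 103 − 10.3 = 92.7 → 93
  B: 146 + 0.1×(0−146) = 146 − 14.6 = 131.4 → 131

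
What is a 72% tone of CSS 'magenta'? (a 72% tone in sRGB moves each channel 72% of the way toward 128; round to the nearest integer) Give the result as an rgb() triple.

rgb(164, 92, 164)

CSS magenta is rgb(255, 0, 255).
Per channel, c → c + 0.72(128 − c):
  R: 255 + 0.72×(128−255) = 255 − 91.44 = 163.56 → 164
  G: 0 + 0.72×(128−0) = 0 + 92.16 = 92.16 → 92
  B: 255 − 91.44 = 163.56 → 164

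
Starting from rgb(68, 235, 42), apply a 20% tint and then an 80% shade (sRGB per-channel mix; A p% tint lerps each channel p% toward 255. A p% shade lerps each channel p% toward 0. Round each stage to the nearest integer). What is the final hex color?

#153011

Per channel, c → c + 0.2(255 − c):
  R: 68 + 0.2×(255−68) = 68 + 37.4 = 105.4 → 105
  G: 235 + 4 = 239 → 239
  B: 42 + 0.2×(255−42) = 42 + 42.6 = 84.6 → 85
After the tint: rgb(105, 239, 85) = #69EF55.
Per channel, c → c + 0.8(0 − c):
  R: 105 − 84 = 21 → 21
  G: 239 + 0.8×(0−239) = 239 − 191.2 = 47.8 → 48
  B: 85 − 68 = 17 → 17
rgb(21, 48, 17) = #153011.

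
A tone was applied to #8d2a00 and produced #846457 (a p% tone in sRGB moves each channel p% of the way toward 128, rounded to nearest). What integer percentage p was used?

68%

#8d2a00 is rgb(141, 42, 0); #846457 is rgb(132, 100, 87).
On the B channel (widest range): 87 ≈ 0 + (p/100)(128 − 0), so p ≈ 100×(87 − 0)/(128 − 0) = 8700/128 = 67.97.
p = 68 reproduces all three channels after rounding.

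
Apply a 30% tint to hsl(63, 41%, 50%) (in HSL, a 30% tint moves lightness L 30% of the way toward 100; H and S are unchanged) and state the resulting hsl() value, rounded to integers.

hsl(63, 41%, 65%)

L moves 30% from 50 toward 100: 50 + 15 = 65 → 65.
H and S are unchanged.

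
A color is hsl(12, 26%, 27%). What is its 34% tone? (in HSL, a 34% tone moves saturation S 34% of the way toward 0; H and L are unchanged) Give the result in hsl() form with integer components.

S moves 34% from 26 toward 0: 26 − 8.84 = 17.16 → 17.
H and L are unchanged.

hsl(12, 17%, 27%)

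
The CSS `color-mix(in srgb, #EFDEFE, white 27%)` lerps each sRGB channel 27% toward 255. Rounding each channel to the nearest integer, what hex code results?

#F3E7FE

#EFDEFE is rgb(239, 222, 254).
Per channel, c → c + 0.27(255 − c):
  R: 239 + 4.32 = 243.32 → 243
  G: 222 + 8.91 = 230.91 → 231
  B: 254 + 0.27×(255−254) = 254 + 0.27 = 254.27 → 254
rgb(243, 231, 254) = #F3E7FE.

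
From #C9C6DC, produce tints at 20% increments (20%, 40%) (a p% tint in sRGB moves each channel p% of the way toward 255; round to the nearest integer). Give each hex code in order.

#D4D1E3, #DFDDEA

#C9C6DC is rgb(201, 198, 220).
20%: (201 + 10.8 = 211.8→212, 198 + 11.4 = 209.4→209, 220 + 7 = 227→227) → #D4D1E3
40%: (201 + 21.6 = 222.6→223, 198 + 22.8 = 220.8→221, 220 + 14 = 234→234) → #DFDDEA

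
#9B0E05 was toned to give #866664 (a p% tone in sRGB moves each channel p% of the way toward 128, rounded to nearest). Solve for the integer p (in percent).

#9B0E05 is rgb(155, 14, 5); #866664 is rgb(134, 102, 100).
On the B channel (widest range): 100 ≈ 5 + (p/100)(128 − 5), so p ≈ 100×(100 − 5)/(128 − 5) = 9500/123 = 77.24.
p = 77 reproduces all three channels after rounding.

77%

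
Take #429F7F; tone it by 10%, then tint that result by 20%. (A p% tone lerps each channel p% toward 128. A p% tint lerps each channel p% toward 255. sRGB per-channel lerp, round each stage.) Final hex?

#6DB099

#429F7F is rgb(66, 159, 127).
Per channel, c → c + 0.1(128 − c):
  R: 66 + 0.1×(128−66) = 66 + 6.2 = 72.2 → 72
  G: 159 − 3.1 = 155.9 → 156
  B: 127 + 0.1 = 127.1 → 127
After the tone: rgb(72, 156, 127) = #489C7F.
Lerp each channel 20% toward 255:
  R: 72 + 0.2×(255−72) = 72 + 36.6 = 108.6 → 109
  G: 156 + 0.2×(255−156) = 156 + 19.8 = 175.8 → 176
  B: 127 + 0.2×(255−127) = 127 + 25.6 = 152.6 → 153
rgb(109, 176, 153) = #6DB099.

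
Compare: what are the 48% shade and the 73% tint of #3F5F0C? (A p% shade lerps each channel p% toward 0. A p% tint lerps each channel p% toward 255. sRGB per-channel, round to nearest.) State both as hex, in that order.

#213106, #CBD4BD

#3F5F0C is rgb(63, 95, 12).
48% shade:
  R: 63 + 0.48×(0−63) = 63 − 30.24 = 32.76 → 33
  G: 95 − 45.6 = 49.4 → 49
  B: 12 + 0.48×(0−12) = 12 − 5.76 = 6.24 → 6
  → #213106
73% tint:
  R: 63 + 140.16 = 203.16 → 203
  G: 95 + 0.73×(255−95) = 95 + 116.8 = 211.8 → 212
  B: 12 + 0.73×(255−12) = 12 + 177.39 = 189.39 → 189
  → #CBD4BD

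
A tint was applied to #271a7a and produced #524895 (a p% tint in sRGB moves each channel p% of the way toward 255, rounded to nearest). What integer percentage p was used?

20%

#271a7a is rgb(39, 26, 122); #524895 is rgb(82, 72, 149).
On the G channel (widest range): 72 ≈ 26 + (p/100)(255 − 26), so p ≈ 100×(72 − 26)/(255 − 26) = 4600/229 = 20.09.
p = 20 reproduces all three channels after rounding.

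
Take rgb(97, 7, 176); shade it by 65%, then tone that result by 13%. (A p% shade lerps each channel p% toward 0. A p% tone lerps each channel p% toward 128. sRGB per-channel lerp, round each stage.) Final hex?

Lerp each channel 65% toward 0:
  R: 97 − 63.05 = 33.95 → 34
  G: 7 + 0.65×(0−7) = 7 − 4.55 = 2.45 → 2
  B: 176 + 0.65×(0−176) = 176 − 114.4 = 61.6 → 62
After the shade: rgb(34, 2, 62) = #22023E.
A 13% tone moves each channel 13% toward 128:
  R: 34 + 0.13×(128−34) = 34 + 12.22 = 46.22 → 46
  G: 2 + 0.13×(128−2) = 2 + 16.38 = 18.38 → 18
  B: 62 + 0.13×(128−62) = 62 + 8.58 = 70.58 → 71
rgb(46, 18, 71) = #2E1247.

#2E1247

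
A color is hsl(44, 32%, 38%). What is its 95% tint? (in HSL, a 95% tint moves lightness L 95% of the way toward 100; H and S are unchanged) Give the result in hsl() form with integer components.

hsl(44, 32%, 97%)

L moves 95% from 38 toward 100: 38 + 58.9 = 96.9 → 97.
H and S are unchanged.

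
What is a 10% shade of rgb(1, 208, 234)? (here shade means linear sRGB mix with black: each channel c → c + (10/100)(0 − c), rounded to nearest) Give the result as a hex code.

#01BBD3

Lerp each channel 10% toward 0:
  R: 1 − 0.1 = 0.9 → 1
  G: 208 + 0.1×(0−208) = 208 − 20.8 = 187.2 → 187
  B: 234 + 0.1×(0−234) = 234 − 23.4 = 210.6 → 211
rgb(1, 187, 211) = #01BBD3.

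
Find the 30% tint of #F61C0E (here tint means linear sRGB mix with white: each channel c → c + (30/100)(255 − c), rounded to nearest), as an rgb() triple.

#F61C0E is rgb(246, 28, 14).
Per channel, c → c + 0.3(255 − c):
  R: 246 + 2.7 = 248.7 → 249
  G: 28 + 0.3×(255−28) = 28 + 68.1 = 96.1 → 96
  B: 14 + 0.3×(255−14) = 14 + 72.3 = 86.3 → 86

rgb(249, 96, 86)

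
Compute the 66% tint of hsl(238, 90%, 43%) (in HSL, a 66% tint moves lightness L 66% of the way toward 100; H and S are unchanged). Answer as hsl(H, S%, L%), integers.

L moves 66% from 43 toward 100: 43 + 37.62 = 80.62 → 81.
H and S are unchanged.

hsl(238, 90%, 81%)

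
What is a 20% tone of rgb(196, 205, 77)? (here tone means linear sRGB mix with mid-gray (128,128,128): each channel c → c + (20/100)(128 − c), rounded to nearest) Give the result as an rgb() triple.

Lerp each channel 20% toward 128:
  R: 196 − 13.6 = 182.4 → 182
  G: 205 + 0.2×(128−205) = 205 − 15.4 = 189.6 → 190
  B: 77 + 0.2×(128−77) = 77 + 10.2 = 87.2 → 87

rgb(182, 190, 87)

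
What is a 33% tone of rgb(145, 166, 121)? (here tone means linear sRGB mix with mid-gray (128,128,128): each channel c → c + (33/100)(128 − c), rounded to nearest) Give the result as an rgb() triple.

Per channel, c → c + 0.33(128 − c):
  R: 145 + 0.33×(128−145) = 145 − 5.61 = 139.39 → 139
  G: 166 + 0.33×(128−166) = 166 − 12.54 = 153.46 → 153
  B: 121 + 0.33×(128−121) = 121 + 2.31 = 123.31 → 123

rgb(139, 153, 123)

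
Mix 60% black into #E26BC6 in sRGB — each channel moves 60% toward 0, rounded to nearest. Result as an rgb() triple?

#E26BC6 is rgb(226, 107, 198).
A 60% shade moves each channel 60% toward 0:
  R: 226 + 0.6×(0−226) = 226 − 135.6 = 90.4 → 90
  G: 107 − 64.2 = 42.8 → 43
  B: 198 + 0.6×(0−198) = 198 − 118.8 = 79.2 → 79

rgb(90, 43, 79)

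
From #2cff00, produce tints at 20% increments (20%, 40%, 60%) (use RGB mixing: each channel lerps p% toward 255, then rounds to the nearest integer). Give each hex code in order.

#2cff00 is rgb(44, 255, 0).
20%: (44 + 42.2 = 86.2→86, 255→255, 0 + 51 = 51→51) → #56ff33
40%: (44 + 84.4 = 128.4→128, 255→255, 0 + 102 = 102→102) → #80ff66
60%: (44 + 126.6 = 170.6→171, 255→255, 0 + 153 = 153→153) → #abff99

#56ff33, #80ff66, #abff99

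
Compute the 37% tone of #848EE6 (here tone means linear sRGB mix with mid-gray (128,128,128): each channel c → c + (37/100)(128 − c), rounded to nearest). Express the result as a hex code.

#8389C0

#848EE6 is rgb(132, 142, 230).
A 37% tone moves each channel 37% toward 128:
  R: 132 + 0.37×(128−132) = 132 − 1.48 = 130.52 → 131
  G: 142 − 5.18 = 136.82 → 137
  B: 230 + 0.37×(128−230) = 230 − 37.74 = 192.26 → 192
rgb(131, 137, 192) = #8389C0.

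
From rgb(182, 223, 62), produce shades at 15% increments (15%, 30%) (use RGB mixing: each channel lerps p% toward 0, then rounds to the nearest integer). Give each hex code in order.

15%: (182 − 27.3 = 154.7→155, 223 − 33.45 = 189.55→190, 62 − 9.3 = 52.7→53) → #9BBE35
30%: (182 − 54.6 = 127.4→127, 223 − 66.9 = 156.1→156, 62 − 18.6 = 43.4→43) → #7F9C2B

#9BBE35, #7F9C2B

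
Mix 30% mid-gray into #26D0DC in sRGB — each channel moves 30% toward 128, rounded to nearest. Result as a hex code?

#26D0DC is rgb(38, 208, 220).
Lerp each channel 30% toward 128:
  R: 38 + 0.3×(128−38) = 38 + 27 = 65 → 65
  G: 208 − 24 = 184 → 184
  B: 220 − 27.6 = 192.4 → 192
rgb(65, 184, 192) = #41B8C0.

#41B8C0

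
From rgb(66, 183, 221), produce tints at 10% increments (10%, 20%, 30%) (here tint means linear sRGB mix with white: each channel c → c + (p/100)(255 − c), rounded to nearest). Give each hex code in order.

#55bee0, #68c5e4, #7bcde7

10%: (66 + 18.9 = 84.9→85, 183 + 7.2 = 190.2→190, 221 + 3.4 = 224.4→224) → #55bee0
20%: (66 + 37.8 = 103.8→104, 183 + 14.4 = 197.4→197, 221 + 6.8 = 227.8→228) → #68c5e4
30%: (66 + 56.7 = 122.7→123, 183 + 21.6 = 204.6→205, 221 + 10.2 = 231.2→231) → #7bcde7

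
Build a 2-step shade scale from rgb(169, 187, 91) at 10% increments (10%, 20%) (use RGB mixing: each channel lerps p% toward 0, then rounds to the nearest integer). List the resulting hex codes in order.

#98A852, #879649

10%: (169 − 16.9 = 152.1→152, 187 − 18.7 = 168.3→168, 91 − 9.1 = 81.9→82) → #98A852
20%: (169 − 33.8 = 135.2→135, 187 − 37.4 = 149.6→150, 91 − 18.2 = 72.8→73) → #879649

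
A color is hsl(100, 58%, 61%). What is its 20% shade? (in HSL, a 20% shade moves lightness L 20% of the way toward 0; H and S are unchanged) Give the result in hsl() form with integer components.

L moves 20% from 61 toward 0: 61 − 12.2 = 48.8 → 49.
H and S are unchanged.

hsl(100, 58%, 49%)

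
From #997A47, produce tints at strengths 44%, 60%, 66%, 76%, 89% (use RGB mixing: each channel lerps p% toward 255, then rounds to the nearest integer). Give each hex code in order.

#C6B598, #D6CAB5, #DCD2C0, #E7DFD3, #F4F0EB

#997A47 is rgb(153, 122, 71).
44%: (153 + 44.88 = 197.88→198, 122 + 58.52 = 180.52→181, 71 + 80.96 = 151.96→152) → #C6B598
60%: (153 + 61.2 = 214.2→214, 122 + 79.8 = 201.8→202, 71 + 110.4 = 181.4→181) → #D6CAB5
66%: (153 + 67.32 = 220.32→220, 122 + 87.78 = 209.78→210, 71 + 121.44 = 192.44→192) → #DCD2C0
76%: (153 + 77.52 = 230.52→231, 122 + 101.08 = 223.08→223, 71 + 139.84 = 210.84→211) → #E7DFD3
89%: (153 + 90.78 = 243.78→244, 122 + 118.37 = 240.37→240, 71 + 163.76 = 234.76→235) → #F4F0EB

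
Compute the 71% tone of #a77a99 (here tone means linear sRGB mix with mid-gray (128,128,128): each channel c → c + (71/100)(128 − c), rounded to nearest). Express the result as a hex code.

#8b7e87

#a77a99 is rgb(167, 122, 153).
Per channel, c → c + 0.71(128 − c):
  R: 167 + 0.71×(128−167) = 167 − 27.69 = 139.31 → 139
  G: 122 + 0.71×(128−122) = 122 + 4.26 = 126.26 → 126
  B: 153 + 0.71×(128−153) = 153 − 17.75 = 135.25 → 135
rgb(139, 126, 135) = #8b7e87.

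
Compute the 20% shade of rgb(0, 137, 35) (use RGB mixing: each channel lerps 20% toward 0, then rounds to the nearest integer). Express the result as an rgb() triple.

rgb(0, 110, 28)

A 20% shade moves each channel 20% toward 0:
  R: 0 + 0.2×(0−0) = 0 + 0 = 0 → 0
  G: 137 + 0.2×(0−137) = 137 − 27.4 = 109.6 → 110
  B: 35 + 0.2×(0−35) = 35 − 7 = 28 → 28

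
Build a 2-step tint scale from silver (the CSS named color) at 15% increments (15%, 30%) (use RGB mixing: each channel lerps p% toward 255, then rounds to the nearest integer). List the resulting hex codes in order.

CSS silver is rgb(192, 192, 192).
15%: (192 + 9.45 = 201.45→201, 192 + 9.45 = 201.45→201, 192 + 9.45 = 201.45→201) → #c9c9c9
30%: (192 + 18.9 = 210.9→211, 192 + 18.9 = 210.9→211, 192 + 18.9 = 210.9→211) → #d3d3d3

#c9c9c9, #d3d3d3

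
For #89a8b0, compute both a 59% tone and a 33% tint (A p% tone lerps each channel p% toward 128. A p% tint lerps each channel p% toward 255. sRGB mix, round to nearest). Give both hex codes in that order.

#89a8b0 is rgb(137, 168, 176).
59% tone:
  R: 137 + 0.59×(128−137) = 137 − 5.31 = 131.69 → 132
  G: 168 + 0.59×(128−168) = 168 − 23.6 = 144.4 → 144
  B: 176 + 0.59×(128−176) = 176 − 28.32 = 147.68 → 148
  → #849094
33% tint:
  R: 137 + 0.33×(255−137) = 137 + 38.94 = 175.94 → 176
  G: 168 + 0.33×(255−168) = 168 + 28.71 = 196.71 → 197
  B: 176 + 0.33×(255−176) = 176 + 26.07 = 202.07 → 202
  → #b0c5ca

#849094, #b0c5ca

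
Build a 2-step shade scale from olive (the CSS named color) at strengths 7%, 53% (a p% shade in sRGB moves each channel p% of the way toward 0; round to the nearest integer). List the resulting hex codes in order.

#777700, #3C3C00

CSS olive is rgb(128, 128, 0).
7%: (128 − 8.96 = 119.04→119, 128 − 8.96 = 119.04→119, 0→0) → #777700
53%: (128 − 67.84 = 60.16→60, 128 − 67.84 = 60.16→60, 0→0) → #3C3C00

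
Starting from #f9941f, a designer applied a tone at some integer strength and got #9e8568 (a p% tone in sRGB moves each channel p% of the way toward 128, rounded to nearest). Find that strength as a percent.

75%

#f9941f is rgb(249, 148, 31); #9e8568 is rgb(158, 133, 104).
On the R channel (widest range): 158 ≈ 249 + (p/100)(128 − 249), so p ≈ 100×(158 − 249)/(128 − 249) = -9100/-121 = 75.21.
p = 75 reproduces all three channels after rounding.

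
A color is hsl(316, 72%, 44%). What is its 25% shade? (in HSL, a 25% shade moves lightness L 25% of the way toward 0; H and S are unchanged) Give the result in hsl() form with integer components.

L moves 25% from 44 toward 0: 44 − 11 = 33 → 33.
H and S are unchanged.

hsl(316, 72%, 33%)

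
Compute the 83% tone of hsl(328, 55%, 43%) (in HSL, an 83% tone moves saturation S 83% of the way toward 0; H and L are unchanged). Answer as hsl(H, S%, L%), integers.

hsl(328, 9%, 43%)

S moves 83% from 55 toward 0: 55 − 45.65 = 9.35 → 9.
H and L are unchanged.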